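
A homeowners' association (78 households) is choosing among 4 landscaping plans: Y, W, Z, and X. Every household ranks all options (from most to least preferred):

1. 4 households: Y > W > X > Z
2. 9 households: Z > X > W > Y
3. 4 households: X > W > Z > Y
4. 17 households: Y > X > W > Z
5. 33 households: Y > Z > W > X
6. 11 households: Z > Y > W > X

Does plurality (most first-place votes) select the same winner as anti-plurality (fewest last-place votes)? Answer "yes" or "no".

no

Plurality — first-place votes: Y 54, W 0, Z 20, X 4. Winner: Y.
Anti-plurality — last-place votes: Y 13, W 0, Z 21, X 44. Winner: W.
The two methods disagree.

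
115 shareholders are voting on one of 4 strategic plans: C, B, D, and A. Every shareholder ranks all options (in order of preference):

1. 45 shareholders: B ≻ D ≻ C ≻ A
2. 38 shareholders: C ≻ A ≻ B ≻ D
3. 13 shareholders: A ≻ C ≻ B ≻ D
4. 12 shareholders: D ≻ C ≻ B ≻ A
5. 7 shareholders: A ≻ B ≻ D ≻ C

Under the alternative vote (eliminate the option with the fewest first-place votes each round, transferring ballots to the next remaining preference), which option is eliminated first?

Round 1: C 38, B 45, D 12, A 20. Eliminate D.

D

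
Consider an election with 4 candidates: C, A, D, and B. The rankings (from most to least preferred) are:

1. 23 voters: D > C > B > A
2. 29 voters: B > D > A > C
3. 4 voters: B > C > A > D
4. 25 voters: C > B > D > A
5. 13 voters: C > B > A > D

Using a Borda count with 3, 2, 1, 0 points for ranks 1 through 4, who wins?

B

C: 23·2 + 29·0 + 4·2 + 25·3 + 13·3 = 168
A: 23·0 + 29·1 + 4·1 + 25·0 + 13·1 = 46
D: 23·3 + 29·2 + 4·0 + 25·1 + 13·0 = 152
B: 23·1 + 29·3 + 4·3 + 25·2 + 13·2 = 198
B has the highest Borda score (198).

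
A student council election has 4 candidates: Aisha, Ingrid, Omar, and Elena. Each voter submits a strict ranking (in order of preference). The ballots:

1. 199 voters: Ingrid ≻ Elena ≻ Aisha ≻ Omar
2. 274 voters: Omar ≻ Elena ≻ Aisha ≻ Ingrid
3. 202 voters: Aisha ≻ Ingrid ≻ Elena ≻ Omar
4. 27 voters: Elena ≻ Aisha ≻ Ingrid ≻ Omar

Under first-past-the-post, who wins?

Omar

First-place votes: Aisha 202, Ingrid 199, Omar 274, Elena 27.
Omar has the most first-place votes.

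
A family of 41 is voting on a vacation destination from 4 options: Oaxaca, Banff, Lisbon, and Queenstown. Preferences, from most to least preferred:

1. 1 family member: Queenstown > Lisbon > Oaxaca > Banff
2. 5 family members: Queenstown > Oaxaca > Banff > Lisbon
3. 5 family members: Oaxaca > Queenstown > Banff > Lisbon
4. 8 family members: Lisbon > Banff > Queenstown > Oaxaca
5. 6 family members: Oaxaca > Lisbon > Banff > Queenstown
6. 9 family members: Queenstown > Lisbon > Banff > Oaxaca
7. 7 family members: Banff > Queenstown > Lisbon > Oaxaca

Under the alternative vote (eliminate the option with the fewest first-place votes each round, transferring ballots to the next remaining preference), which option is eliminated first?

Round 1: Oaxaca 11, Banff 7, Lisbon 8, Queenstown 15. Eliminate Banff.

Banff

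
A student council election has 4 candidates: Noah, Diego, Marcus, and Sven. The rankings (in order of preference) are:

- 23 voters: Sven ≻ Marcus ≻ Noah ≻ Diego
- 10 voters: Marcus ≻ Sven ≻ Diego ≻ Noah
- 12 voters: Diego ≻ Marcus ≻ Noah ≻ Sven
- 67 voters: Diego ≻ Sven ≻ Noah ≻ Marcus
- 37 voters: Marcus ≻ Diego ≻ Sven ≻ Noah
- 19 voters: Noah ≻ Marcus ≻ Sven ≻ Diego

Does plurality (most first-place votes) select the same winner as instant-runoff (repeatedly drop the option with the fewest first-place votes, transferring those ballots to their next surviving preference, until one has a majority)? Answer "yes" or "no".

no

Plurality — first-place votes: Noah 19, Diego 79, Marcus 47, Sven 23. Winner: Diego.
Instant-runoff — R1 Noah 19, Diego 79, Marcus 47, Sven 23 (Noah out); R2 Diego 79, Marcus 66, Sven 23 (Sven out); R3 Diego 79, Marcus 89 (Marcus winner). Winner: Marcus.
The two methods disagree.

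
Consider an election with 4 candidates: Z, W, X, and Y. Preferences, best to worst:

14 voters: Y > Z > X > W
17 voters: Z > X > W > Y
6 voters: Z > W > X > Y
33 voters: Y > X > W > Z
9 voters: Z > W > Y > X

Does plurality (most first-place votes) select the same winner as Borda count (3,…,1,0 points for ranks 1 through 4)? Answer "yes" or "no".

yes

Plurality — first-place votes: Z 32, W 0, X 0, Y 47. Winner: Y.
Borda — scores: Z 124, W 80, X 120, Y 150. Winner: Y.
The two methods agree.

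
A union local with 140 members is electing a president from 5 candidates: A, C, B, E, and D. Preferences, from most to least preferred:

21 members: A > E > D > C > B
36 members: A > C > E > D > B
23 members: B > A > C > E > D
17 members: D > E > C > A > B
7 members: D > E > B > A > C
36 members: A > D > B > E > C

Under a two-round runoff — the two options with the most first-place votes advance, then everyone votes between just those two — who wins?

Round 1 first-place votes: A 93, C 0, B 23, E 0, D 24.
A and D advance.
Runoff: A is preferred to D by 116 voters; D by 24.
A wins the runoff.

A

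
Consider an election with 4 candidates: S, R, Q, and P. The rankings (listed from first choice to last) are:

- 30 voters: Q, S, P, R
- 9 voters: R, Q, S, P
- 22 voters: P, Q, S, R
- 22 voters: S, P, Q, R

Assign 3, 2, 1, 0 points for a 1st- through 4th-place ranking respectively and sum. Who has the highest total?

Q

S: 30·2 + 9·1 + 22·1 + 22·3 = 157
R: 30·0 + 9·3 + 22·0 + 22·0 = 27
Q: 30·3 + 9·2 + 22·2 + 22·1 = 174
P: 30·1 + 9·0 + 22·3 + 22·2 = 140
Q has the highest Borda score (174).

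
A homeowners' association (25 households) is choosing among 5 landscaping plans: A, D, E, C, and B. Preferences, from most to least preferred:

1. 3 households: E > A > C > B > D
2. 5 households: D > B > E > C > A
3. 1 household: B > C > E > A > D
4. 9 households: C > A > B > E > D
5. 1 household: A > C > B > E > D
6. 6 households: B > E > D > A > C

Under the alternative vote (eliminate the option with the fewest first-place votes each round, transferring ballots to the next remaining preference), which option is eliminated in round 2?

Round 1: A 1, D 5, E 3, C 9, B 7. Eliminate A.
Round 2: D 5, E 3, C 10, B 7. Eliminate E.

E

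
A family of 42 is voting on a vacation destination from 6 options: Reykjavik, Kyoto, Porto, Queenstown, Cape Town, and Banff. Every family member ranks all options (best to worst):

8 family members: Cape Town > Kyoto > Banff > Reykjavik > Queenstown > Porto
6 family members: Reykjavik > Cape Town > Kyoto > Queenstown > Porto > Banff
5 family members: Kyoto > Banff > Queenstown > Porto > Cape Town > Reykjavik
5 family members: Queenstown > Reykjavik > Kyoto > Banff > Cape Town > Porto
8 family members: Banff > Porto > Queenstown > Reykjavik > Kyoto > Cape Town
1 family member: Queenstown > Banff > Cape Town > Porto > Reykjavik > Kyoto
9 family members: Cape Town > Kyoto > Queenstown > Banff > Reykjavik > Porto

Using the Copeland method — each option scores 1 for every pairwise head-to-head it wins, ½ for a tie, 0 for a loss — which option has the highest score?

Cape Town

Reykjavik: beats Porto; loses to Kyoto, Queenstown, Cape Town, and Banff → score 1.
Kyoto: beats Reykjavik, Porto, Queenstown, and Banff; loses to Cape Town → score 4.
Porto: loses to Reykjavik, Kyoto, Queenstown, Cape Town, and Banff → score 0.
Queenstown: beats Reykjavik and Porto; ties Banff; loses to Kyoto and Cape Town → score 2.5.
Cape Town: beats Reykjavik, Kyoto, Porto, Queenstown, and Banff → score 5.
Banff: beats Reykjavik and Porto; ties Queenstown; loses to Kyoto and Cape Town → score 2.5.
Cape Town has the best pairwise record.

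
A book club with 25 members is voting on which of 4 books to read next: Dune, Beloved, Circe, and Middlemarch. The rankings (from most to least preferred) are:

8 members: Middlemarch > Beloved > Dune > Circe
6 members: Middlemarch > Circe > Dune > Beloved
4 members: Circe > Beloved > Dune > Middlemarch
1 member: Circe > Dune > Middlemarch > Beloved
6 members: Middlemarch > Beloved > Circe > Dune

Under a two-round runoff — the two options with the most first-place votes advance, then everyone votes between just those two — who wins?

Middlemarch

Round 1 first-place votes: Dune 0, Beloved 0, Circe 5, Middlemarch 20.
Middlemarch and Circe advance.
Runoff: Middlemarch is preferred to Circe by 20 voters; Circe by 5.
Middlemarch wins the runoff.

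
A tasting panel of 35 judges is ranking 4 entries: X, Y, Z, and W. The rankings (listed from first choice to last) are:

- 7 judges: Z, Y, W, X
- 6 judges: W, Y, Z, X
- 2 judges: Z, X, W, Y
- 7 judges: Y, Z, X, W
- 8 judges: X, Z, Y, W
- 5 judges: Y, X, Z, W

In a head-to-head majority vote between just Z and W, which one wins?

Z

Voters preferring Z to W: 29; preferring W to Z: 6.
Z wins the head-to-head.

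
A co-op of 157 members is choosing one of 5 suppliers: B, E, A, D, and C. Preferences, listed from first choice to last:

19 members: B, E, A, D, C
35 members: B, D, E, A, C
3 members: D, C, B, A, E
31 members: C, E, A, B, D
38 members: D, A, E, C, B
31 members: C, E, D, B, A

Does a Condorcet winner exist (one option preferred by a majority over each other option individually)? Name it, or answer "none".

E vs B: 100–57 for E.
E vs A: 116–41 for E.
E vs D: 81–76 for E.
E vs C: 92–65 for E.
E beats every other option head-to-head.

E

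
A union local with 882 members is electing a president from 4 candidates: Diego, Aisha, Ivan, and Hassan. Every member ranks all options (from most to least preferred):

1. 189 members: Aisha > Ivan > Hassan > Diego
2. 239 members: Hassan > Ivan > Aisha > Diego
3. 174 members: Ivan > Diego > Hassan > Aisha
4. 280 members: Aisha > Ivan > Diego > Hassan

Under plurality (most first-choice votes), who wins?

Aisha

First-place votes: Diego 0, Aisha 469, Ivan 174, Hassan 239.
Aisha has the most first-place votes.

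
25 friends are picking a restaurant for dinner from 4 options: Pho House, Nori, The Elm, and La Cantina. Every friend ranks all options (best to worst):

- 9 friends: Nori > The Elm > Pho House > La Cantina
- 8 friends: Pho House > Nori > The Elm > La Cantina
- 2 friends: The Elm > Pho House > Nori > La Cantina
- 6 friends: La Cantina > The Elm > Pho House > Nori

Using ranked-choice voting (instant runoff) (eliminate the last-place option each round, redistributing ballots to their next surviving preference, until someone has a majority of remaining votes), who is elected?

Pho House

Round 1: Pho House 8, Nori 9, The Elm 2, La Cantina 6. Eliminate The Elm.
Round 2: Pho House 10, Nori 9, La Cantina 6. Eliminate La Cantina.
Round 3: Pho House 16, Nori 9. Pho House has a majority.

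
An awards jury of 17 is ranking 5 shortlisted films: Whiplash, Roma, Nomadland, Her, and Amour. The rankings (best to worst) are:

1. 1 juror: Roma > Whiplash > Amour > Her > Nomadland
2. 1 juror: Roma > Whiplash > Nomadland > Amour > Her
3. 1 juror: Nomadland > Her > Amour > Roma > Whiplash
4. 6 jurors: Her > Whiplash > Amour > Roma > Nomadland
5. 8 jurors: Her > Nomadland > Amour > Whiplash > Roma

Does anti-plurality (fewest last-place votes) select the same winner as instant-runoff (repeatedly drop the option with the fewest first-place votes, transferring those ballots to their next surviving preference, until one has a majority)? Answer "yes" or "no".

no

Anti-plurality — last-place votes: Whiplash 1, Roma 8, Nomadland 7, Her 1, Amour 0. Winner: Amour.
Instant-runoff — R1 Whiplash 0, Roma 2, Nomadland 1, Her 14, Amour 0 (Her winner). Winner: Her.
The two methods disagree.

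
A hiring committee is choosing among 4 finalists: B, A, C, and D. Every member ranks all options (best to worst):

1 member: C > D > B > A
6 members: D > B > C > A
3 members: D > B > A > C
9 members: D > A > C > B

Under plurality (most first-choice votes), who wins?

First-place votes: B 0, A 0, C 1, D 18.
D has the most first-place votes.

D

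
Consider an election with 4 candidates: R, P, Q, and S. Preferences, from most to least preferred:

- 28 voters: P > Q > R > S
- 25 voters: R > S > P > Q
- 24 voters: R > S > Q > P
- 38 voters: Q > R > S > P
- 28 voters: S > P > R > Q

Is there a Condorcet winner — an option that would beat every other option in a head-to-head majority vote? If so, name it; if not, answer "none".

R

R vs P: 87–56 for R.
R vs Q: 77–66 for R.
R vs S: 115–28 for R.
R beats every other option head-to-head.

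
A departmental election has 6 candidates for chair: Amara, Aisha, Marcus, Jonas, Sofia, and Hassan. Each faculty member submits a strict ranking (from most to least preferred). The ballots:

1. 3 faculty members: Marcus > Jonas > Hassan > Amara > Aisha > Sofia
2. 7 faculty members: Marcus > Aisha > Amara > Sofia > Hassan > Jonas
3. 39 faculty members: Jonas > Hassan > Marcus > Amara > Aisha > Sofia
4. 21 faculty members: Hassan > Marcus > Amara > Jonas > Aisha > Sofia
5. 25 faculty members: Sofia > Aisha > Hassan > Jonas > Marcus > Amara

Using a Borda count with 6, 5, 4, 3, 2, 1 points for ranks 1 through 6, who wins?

Hassan

Amara: 3·3 + 7·4 + 39·3 + 21·4 + 25·1 = 263
Aisha: 3·2 + 7·5 + 39·2 + 21·2 + 25·5 = 286
Marcus: 3·6 + 7·6 + 39·4 + 21·5 + 25·2 = 371
Jonas: 3·5 + 7·1 + 39·6 + 21·3 + 25·3 = 394
Sofia: 3·1 + 7·3 + 39·1 + 21·1 + 25·6 = 234
Hassan: 3·4 + 7·2 + 39·5 + 21·6 + 25·4 = 447
Hassan has the highest Borda score (447).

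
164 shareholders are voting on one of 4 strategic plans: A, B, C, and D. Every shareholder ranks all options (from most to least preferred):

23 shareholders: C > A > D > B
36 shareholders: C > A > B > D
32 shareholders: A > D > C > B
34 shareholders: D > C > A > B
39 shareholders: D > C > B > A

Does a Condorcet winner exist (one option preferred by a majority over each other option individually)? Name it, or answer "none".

none

Checking pairwise contests:
C beats A 132–32.
A beats B 125–39.
D beats C 105–59.
A beats D 91–73.
Every option loses at least one head-to-head, so there is no Condorcet winner.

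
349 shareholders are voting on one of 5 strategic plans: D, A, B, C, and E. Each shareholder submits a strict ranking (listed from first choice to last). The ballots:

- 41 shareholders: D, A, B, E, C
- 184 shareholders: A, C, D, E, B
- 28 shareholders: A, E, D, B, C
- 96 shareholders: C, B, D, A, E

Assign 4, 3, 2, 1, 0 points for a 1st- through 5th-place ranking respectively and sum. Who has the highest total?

A

D: 41·4 + 184·2 + 28·2 + 96·2 = 780
A: 41·3 + 184·4 + 28·4 + 96·1 = 1067
B: 41·2 + 184·0 + 28·1 + 96·3 = 398
C: 41·0 + 184·3 + 28·0 + 96·4 = 936
E: 41·1 + 184·1 + 28·3 + 96·0 = 309
A has the highest Borda score (1067).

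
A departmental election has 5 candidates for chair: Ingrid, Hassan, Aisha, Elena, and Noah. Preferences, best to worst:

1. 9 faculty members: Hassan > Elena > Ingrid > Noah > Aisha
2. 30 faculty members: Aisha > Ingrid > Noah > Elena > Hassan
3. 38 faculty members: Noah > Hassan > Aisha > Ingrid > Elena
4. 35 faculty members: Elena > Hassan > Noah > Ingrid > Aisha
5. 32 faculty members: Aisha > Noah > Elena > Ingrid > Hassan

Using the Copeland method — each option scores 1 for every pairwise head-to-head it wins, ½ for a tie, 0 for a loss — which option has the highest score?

Noah

Ingrid: loses to Hassan, Aisha, Elena, and Noah → score 0.
Hassan: beats Ingrid and Aisha; loses to Elena and Noah → score 2.
Aisha: beats Ingrid and Elena; loses to Hassan and Noah → score 2.
Elena: beats Ingrid and Hassan; loses to Aisha and Noah → score 2.
Noah: beats Ingrid, Hassan, Aisha, and Elena → score 4.
Noah has the best pairwise record.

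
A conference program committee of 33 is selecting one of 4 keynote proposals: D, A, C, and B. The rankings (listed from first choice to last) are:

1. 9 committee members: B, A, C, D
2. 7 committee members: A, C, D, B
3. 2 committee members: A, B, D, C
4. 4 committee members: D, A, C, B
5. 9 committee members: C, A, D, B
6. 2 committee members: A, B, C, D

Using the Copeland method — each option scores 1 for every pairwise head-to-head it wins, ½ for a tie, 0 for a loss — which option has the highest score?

D: beats B; loses to A and C → score 1.
A: beats D, C, and B → score 3.
C: beats D and B; loses to A → score 2.
B: loses to D, A, and C → score 0.
A has the best pairwise record.

A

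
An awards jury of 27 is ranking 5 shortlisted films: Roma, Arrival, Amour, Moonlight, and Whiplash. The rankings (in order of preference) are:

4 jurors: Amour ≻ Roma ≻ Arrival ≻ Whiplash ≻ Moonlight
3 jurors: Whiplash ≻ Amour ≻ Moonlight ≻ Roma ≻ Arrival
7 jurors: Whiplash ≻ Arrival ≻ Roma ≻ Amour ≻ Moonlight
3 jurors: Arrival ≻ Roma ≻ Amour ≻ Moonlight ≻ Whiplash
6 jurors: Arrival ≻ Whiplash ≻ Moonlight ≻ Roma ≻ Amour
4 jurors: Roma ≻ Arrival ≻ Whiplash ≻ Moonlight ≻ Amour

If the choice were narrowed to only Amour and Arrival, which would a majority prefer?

Voters preferring Amour to Arrival: 7; preferring Arrival to Amour: 20.
Arrival wins the head-to-head.

Arrival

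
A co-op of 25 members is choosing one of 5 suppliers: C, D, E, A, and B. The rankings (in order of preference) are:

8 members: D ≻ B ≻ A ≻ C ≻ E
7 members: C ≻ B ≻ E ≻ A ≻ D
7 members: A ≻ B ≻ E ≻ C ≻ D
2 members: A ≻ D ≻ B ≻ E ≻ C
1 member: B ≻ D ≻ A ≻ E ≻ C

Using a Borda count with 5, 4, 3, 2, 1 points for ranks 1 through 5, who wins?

C: 8·2 + 7·5 + 7·2 + 2·1 + 1·1 = 68
D: 8·5 + 7·1 + 7·1 + 2·4 + 1·4 = 66
E: 8·1 + 7·3 + 7·3 + 2·2 + 1·2 = 56
A: 8·3 + 7·2 + 7·5 + 2·5 + 1·3 = 86
B: 8·4 + 7·4 + 7·4 + 2·3 + 1·5 = 99
B has the highest Borda score (99).

B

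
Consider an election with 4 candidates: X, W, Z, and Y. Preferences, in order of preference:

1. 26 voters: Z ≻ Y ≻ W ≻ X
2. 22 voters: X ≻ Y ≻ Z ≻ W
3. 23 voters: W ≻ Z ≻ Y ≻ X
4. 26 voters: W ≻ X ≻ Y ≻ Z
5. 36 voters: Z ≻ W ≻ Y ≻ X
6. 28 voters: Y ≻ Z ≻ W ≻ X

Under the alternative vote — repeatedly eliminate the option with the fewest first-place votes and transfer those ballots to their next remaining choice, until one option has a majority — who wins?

Round 1: X 22, W 49, Z 62, Y 28. Eliminate X.
Round 2: W 49, Z 62, Y 50. Eliminate W.
Round 3: Z 85, Y 76. Z has a majority.

Z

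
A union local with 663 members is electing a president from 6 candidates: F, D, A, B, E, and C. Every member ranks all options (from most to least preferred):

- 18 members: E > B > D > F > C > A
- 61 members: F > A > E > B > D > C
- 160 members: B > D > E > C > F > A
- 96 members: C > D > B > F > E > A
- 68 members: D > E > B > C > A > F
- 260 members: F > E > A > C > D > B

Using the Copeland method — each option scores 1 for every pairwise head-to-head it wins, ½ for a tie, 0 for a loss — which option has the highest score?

E

F: beats A, E, and C; loses to D and B → score 3.
D: beats F, A, and B; loses to E and C → score 3.
A: loses to F, D, B, E, and C → score 0.
B: beats F and A; loses to D, E, and C → score 2.
E: beats D, A, B, and C; loses to F → score 4.
C: beats D, A, and B; loses to F and E → score 3.
E has the best pairwise record.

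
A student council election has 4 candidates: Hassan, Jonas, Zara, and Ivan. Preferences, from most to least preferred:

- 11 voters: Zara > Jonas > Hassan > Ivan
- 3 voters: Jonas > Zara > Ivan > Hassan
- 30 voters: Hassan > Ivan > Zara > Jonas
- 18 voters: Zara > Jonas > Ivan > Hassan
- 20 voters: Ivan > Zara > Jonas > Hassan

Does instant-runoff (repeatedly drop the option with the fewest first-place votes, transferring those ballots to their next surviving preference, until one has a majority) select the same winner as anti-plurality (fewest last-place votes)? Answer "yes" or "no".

Instant-runoff — R1 Hassan 30, Jonas 3, Zara 29, Ivan 20 (Jonas out); R2 Hassan 30, Zara 32, Ivan 20 (Ivan out); R3 Hassan 30, Zara 52 (Zara winner). Winner: Zara.
Anti-plurality — last-place votes: Hassan 41, Jonas 30, Zara 0, Ivan 11. Winner: Zara.
The two methods agree.

yes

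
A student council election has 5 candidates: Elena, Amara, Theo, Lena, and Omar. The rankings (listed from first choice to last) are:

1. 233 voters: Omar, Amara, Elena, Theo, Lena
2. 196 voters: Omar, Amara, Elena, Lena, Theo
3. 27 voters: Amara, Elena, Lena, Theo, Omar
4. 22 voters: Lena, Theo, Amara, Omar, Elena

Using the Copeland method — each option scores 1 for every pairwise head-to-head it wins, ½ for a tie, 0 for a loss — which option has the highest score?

Elena: beats Theo and Lena; loses to Amara and Omar → score 2.
Amara: beats Elena, Theo, and Lena; loses to Omar → score 3.
Theo: loses to Elena, Amara, Lena, and Omar → score 0.
Lena: beats Theo; loses to Elena, Amara, and Omar → score 1.
Omar: beats Elena, Amara, Theo, and Lena → score 4.
Omar has the best pairwise record.

Omar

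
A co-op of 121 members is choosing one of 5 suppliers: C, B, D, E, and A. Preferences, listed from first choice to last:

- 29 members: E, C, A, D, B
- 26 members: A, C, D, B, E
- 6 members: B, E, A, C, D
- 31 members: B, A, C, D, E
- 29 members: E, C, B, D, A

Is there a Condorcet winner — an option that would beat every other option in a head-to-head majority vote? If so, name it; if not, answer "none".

Checking pairwise contests:
E beats C 64–57.
C beats B 84–37.
C beats D 121–0.
B beats E 63–58.
B beats A 66–55.
Every option loses at least one head-to-head, so there is no Condorcet winner.

none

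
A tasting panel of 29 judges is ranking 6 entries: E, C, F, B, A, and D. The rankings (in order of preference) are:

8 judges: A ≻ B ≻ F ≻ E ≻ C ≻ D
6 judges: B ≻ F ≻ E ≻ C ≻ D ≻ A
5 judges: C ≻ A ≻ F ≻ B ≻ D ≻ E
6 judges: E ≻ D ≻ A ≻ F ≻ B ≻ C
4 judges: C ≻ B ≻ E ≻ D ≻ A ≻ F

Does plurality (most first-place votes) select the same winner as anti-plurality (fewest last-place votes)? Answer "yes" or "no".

Plurality — first-place votes: E 6, C 9, F 0, B 6, A 8, D 0. Winner: C.
Anti-plurality — last-place votes: E 5, C 6, F 4, B 0, A 6, D 8. Winner: B.
The two methods disagree.

no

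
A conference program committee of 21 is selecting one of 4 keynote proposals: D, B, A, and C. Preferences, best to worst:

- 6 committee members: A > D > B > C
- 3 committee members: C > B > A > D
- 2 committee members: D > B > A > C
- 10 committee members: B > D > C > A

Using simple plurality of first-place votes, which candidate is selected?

First-place votes: D 2, B 10, A 6, C 3.
B has the most first-place votes.

B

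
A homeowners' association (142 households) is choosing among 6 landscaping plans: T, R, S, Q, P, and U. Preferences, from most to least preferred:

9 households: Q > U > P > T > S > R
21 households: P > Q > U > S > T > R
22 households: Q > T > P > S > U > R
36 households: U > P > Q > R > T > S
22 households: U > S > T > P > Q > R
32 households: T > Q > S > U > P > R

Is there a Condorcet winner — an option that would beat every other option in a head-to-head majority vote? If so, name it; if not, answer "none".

Checking pairwise contests:
Q beats T 88–54.
T beats R 106–36.
T beats S 99–43.
P beats Q 79–63.
T beats P 76–66.
Q beats U 84–58.
Every option loses at least one head-to-head, so there is no Condorcet winner.

none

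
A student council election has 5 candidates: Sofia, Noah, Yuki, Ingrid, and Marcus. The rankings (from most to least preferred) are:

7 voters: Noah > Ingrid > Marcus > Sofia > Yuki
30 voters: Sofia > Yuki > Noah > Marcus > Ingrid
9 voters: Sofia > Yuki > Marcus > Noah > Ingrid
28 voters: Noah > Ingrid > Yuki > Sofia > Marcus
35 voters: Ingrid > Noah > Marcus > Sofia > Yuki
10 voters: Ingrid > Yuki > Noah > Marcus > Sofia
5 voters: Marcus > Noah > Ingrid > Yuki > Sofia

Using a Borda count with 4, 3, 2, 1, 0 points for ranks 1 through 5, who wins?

Noah

Sofia: 7·1 + 30·4 + 9·4 + 28·1 + 35·1 + 10·0 + 5·0 = 226
Noah: 7·4 + 30·2 + 9·1 + 28·4 + 35·3 + 10·2 + 5·3 = 349
Yuki: 7·0 + 30·3 + 9·3 + 28·2 + 35·0 + 10·3 + 5·1 = 208
Ingrid: 7·3 + 30·0 + 9·0 + 28·3 + 35·4 + 10·4 + 5·2 = 295
Marcus: 7·2 + 30·1 + 9·2 + 28·0 + 35·2 + 10·1 + 5·4 = 162
Noah has the highest Borda score (349).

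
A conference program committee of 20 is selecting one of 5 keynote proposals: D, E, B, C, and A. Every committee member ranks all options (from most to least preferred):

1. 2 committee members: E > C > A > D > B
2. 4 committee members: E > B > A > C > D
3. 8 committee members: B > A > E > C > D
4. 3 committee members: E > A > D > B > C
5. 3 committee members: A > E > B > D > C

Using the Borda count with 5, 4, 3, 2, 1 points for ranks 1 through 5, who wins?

E

D: 2·2 + 4·1 + 8·1 + 3·3 + 3·2 = 31
E: 2·5 + 4·5 + 8·3 + 3·5 + 3·4 = 81
B: 2·1 + 4·4 + 8·5 + 3·2 + 3·3 = 73
C: 2·4 + 4·2 + 8·2 + 3·1 + 3·1 = 38
A: 2·3 + 4·3 + 8·4 + 3·4 + 3·5 = 77
E has the highest Borda score (81).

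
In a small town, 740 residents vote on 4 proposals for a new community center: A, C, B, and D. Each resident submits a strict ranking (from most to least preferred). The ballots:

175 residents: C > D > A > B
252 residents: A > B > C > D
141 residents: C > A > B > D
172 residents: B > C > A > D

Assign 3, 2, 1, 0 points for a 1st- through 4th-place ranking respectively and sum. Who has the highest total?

C

A: 175·1 + 252·3 + 141·2 + 172·1 = 1385
C: 175·3 + 252·1 + 141·3 + 172·2 = 1544
B: 175·0 + 252·2 + 141·1 + 172·3 = 1161
D: 175·2 + 252·0 + 141·0 + 172·0 = 350
C has the highest Borda score (1544).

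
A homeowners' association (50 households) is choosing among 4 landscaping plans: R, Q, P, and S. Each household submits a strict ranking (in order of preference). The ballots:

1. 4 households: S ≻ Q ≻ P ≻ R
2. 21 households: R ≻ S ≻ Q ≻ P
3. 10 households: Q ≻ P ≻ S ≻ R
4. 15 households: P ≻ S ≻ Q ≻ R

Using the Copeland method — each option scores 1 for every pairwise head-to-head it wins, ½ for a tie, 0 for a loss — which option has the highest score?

R: loses to Q, P, and S → score 0.
Q: beats R and P; loses to S → score 2.
P: beats R; ties S; loses to Q → score 1.5.
S: beats R and Q; ties P → score 2.5.
S has the best pairwise record.

S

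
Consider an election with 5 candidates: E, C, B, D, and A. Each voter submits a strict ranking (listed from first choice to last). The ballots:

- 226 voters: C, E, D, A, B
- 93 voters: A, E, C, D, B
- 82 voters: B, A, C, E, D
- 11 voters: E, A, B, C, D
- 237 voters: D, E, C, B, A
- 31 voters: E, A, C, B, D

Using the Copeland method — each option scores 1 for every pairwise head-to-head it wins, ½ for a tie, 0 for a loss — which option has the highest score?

E: beats C, B, D, and A → score 4.
C: beats B, D, and A; loses to E → score 3.
B: loses to E, C, D, and A → score 0.
D: beats B and A; loses to E and C → score 2.
A: beats B; loses to E, C, and D → score 1.
E has the best pairwise record.

E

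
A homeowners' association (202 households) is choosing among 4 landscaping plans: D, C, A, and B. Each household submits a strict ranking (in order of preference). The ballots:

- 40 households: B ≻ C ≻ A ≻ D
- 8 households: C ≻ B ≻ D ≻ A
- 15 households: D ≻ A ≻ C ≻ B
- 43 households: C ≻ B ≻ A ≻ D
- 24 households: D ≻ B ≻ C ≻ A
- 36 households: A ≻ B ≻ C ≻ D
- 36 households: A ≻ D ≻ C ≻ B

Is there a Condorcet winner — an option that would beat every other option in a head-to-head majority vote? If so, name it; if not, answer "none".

C vs D: 127–75 for C.
C vs A: 115–87 for C.
C vs B: 102–100 for C.
C beats every other option head-to-head.

C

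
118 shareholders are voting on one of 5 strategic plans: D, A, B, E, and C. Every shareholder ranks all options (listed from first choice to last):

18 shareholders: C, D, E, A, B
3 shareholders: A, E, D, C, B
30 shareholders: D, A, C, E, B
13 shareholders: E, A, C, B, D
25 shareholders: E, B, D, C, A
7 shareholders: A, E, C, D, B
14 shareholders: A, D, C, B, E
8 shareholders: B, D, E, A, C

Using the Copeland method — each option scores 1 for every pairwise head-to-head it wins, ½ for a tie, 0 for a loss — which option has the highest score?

D

D: beats A, B, E, and C → score 4.
A: beats B and C; loses to D and E → score 2.
B: loses to D, A, E, and C → score 0.
E: beats A and B; loses to D and C → score 2.
C: beats B and E; loses to D and A → score 2.
D has the best pairwise record.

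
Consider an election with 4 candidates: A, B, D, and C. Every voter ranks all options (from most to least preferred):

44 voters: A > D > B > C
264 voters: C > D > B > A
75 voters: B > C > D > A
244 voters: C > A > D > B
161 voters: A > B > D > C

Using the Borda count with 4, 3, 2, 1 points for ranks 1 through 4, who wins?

C

A: 44·4 + 264·1 + 75·1 + 244·3 + 161·4 = 1891
B: 44·2 + 264·2 + 75·4 + 244·1 + 161·3 = 1643
D: 44·3 + 264·3 + 75·2 + 244·2 + 161·2 = 1884
C: 44·1 + 264·4 + 75·3 + 244·4 + 161·1 = 2462
C has the highest Borda score (2462).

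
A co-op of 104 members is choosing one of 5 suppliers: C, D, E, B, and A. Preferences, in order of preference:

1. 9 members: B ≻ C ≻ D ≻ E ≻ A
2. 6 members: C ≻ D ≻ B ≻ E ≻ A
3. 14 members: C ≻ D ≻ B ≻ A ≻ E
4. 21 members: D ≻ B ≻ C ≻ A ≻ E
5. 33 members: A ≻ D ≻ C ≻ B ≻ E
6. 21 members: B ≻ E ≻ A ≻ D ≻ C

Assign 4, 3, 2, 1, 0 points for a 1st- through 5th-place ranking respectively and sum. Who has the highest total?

C: 9·3 + 6·4 + 14·4 + 21·2 + 33·2 + 21·0 = 215
D: 9·2 + 6·3 + 14·3 + 21·4 + 33·3 + 21·1 = 282
E: 9·1 + 6·1 + 14·0 + 21·0 + 33·0 + 21·3 = 78
B: 9·4 + 6·2 + 14·2 + 21·3 + 33·1 + 21·4 = 256
A: 9·0 + 6·0 + 14·1 + 21·1 + 33·4 + 21·2 = 209
D has the highest Borda score (282).

D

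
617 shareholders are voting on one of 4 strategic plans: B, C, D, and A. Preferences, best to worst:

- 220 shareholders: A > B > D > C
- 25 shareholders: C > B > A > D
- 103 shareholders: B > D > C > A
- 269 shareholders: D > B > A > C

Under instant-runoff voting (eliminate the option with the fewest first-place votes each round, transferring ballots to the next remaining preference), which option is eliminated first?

C

Round 1: B 103, C 25, D 269, A 220. Eliminate C.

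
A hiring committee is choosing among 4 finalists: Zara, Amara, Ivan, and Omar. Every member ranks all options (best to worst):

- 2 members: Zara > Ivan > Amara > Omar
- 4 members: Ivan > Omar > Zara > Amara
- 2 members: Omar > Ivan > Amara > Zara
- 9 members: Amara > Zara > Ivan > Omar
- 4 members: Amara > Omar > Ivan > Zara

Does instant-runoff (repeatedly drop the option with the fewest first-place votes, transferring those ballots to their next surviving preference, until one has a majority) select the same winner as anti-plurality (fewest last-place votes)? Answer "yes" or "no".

no

Instant-runoff — R1 Zara 2, Amara 13, Ivan 4, Omar 2 (Amara winner). Winner: Amara.
Anti-plurality — last-place votes: Zara 6, Amara 4, Ivan 0, Omar 11. Winner: Ivan.
The two methods disagree.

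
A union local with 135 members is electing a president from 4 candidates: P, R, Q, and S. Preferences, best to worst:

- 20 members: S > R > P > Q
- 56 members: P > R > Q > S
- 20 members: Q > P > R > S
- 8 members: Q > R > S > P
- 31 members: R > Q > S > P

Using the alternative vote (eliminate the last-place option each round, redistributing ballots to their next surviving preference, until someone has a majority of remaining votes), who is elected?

P

Round 1: P 56, R 31, Q 28, S 20. Eliminate S.
Round 2: P 56, R 51, Q 28. Eliminate Q.
Round 3: P 76, R 59. P has a majority.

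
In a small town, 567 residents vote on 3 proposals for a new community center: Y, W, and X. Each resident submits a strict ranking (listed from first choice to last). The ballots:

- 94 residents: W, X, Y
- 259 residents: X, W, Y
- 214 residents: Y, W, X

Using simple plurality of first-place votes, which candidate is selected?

First-place votes: Y 214, W 94, X 259.
X has the most first-place votes.

X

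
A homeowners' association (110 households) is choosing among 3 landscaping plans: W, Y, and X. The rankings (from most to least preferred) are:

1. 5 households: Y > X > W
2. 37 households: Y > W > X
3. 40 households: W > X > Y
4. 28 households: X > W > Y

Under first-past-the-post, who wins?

First-place votes: W 40, Y 42, X 28.
Y has the most first-place votes.

Y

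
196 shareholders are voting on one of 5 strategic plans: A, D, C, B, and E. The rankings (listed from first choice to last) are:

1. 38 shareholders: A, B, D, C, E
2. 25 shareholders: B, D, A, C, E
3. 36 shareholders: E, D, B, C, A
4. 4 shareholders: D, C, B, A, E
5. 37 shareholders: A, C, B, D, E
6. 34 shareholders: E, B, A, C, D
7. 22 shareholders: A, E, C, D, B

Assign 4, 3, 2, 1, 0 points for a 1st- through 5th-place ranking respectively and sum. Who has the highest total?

A

A: 38·4 + 25·2 + 36·0 + 4·1 + 37·4 + 34·2 + 22·4 = 510
D: 38·2 + 25·3 + 36·3 + 4·4 + 37·1 + 34·0 + 22·1 = 334
C: 38·1 + 25·1 + 36·1 + 4·3 + 37·3 + 34·1 + 22·2 = 300
B: 38·3 + 25·4 + 36·2 + 4·2 + 37·2 + 34·3 + 22·0 = 470
E: 38·0 + 25·0 + 36·4 + 4·0 + 37·0 + 34·4 + 22·3 = 346
A has the highest Borda score (510).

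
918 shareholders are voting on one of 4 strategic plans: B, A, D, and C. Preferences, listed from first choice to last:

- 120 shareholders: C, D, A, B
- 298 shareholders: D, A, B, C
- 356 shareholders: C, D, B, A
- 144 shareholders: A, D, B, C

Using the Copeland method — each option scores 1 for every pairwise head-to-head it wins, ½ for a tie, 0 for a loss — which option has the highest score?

B: loses to A, D, and C → score 0.
A: beats B; loses to D and C → score 1.
D: beats B and A; loses to C → score 2.
C: beats B, A, and D → score 3.
C has the best pairwise record.

C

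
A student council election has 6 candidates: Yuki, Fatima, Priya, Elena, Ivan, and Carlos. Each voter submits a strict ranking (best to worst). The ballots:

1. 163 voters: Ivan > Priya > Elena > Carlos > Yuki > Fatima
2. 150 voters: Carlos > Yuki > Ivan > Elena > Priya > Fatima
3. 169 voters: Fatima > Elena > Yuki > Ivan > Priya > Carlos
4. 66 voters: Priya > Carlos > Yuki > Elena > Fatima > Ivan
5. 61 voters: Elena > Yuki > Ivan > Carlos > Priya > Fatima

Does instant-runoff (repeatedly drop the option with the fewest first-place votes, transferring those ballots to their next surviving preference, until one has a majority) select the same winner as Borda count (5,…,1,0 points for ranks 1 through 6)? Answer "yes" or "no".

Instant-runoff — R1 Yuki 0, Fatima 169, Priya 66, Elena 61, Ivan 163, Carlos 150 (Yuki out); R2 Fatima 169, Priya 66, Elena 61, Ivan 163, Carlos 150 (Elena out); R3 Fatima 169, Priya 66, Ivan 224, Carlos 150 (Priya out); R4 Fatima 169, Ivan 224, Carlos 216 (Fatima out); R5 Ivan 393, Carlos 216 (Ivan winner). Winner: Ivan.
Borda — scores: Yuki 1712, Fatima 911, Priya 1362, Elena 1902, Ivan 1786, Carlos 1462. Winner: Elena.
The two methods disagree.

no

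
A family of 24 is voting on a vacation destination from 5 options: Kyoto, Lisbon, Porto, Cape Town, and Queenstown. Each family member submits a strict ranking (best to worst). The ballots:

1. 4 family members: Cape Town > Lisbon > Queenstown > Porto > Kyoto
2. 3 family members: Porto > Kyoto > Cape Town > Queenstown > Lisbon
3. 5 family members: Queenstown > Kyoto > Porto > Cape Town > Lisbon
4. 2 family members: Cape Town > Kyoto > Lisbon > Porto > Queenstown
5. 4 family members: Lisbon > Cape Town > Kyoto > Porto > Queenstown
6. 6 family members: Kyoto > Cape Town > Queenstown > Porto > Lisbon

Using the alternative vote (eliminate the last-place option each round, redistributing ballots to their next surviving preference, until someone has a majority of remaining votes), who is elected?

Round 1: Kyoto 6, Lisbon 4, Porto 3, Cape Town 6, Queenstown 5. Eliminate Porto.
Round 2: Kyoto 9, Lisbon 4, Cape Town 6, Queenstown 5. Eliminate Lisbon.
Round 3: Kyoto 9, Cape Town 10, Queenstown 5. Eliminate Queenstown.
Round 4: Kyoto 14, Cape Town 10. Kyoto has a majority.

Kyoto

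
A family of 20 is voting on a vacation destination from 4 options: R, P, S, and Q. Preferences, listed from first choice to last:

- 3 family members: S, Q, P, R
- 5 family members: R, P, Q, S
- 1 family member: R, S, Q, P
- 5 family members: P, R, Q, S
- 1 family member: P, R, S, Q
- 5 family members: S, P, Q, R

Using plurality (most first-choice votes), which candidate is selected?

S

First-place votes: R 6, P 6, S 8, Q 0.
S has the most first-place votes.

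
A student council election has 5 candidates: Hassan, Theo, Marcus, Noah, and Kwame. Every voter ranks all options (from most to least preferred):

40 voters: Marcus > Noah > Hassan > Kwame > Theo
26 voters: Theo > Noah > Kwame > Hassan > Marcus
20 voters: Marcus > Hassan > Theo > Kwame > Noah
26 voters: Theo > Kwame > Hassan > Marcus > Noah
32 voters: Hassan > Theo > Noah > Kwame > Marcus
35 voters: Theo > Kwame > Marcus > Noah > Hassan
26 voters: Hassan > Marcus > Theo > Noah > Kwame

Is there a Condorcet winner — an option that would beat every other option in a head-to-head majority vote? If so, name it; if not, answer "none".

Hassan

Hassan vs Theo: 118–87 for Hassan.
Hassan vs Marcus: 110–95 for Hassan.
Hassan vs Noah: 104–101 for Hassan.
Hassan vs Kwame: 118–87 for Hassan.
Hassan beats every other option head-to-head.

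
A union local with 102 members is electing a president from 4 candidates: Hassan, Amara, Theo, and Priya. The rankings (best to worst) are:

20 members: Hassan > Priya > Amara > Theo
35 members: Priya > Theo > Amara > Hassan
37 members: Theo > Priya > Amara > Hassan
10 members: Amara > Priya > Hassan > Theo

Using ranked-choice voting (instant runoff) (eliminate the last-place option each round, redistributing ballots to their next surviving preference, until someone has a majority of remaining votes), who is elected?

Round 1: Hassan 20, Amara 10, Theo 37, Priya 35. Eliminate Amara.
Round 2: Hassan 20, Theo 37, Priya 45. Eliminate Hassan.
Round 3: Theo 37, Priya 65. Priya has a majority.

Priya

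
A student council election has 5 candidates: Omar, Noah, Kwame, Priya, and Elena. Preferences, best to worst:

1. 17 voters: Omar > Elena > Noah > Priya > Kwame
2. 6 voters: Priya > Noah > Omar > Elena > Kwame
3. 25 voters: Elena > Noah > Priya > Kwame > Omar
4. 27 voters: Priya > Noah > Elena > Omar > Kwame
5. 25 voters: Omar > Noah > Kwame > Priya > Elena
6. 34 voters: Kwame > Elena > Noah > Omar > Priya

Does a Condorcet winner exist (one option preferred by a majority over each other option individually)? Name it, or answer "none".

Elena vs Omar: 86–48 for Elena.
Elena vs Noah: 76–58 for Elena.
Elena vs Kwame: 75–59 for Elena.
Elena vs Priya: 76–58 for Elena.
Elena beats every other option head-to-head.

Elena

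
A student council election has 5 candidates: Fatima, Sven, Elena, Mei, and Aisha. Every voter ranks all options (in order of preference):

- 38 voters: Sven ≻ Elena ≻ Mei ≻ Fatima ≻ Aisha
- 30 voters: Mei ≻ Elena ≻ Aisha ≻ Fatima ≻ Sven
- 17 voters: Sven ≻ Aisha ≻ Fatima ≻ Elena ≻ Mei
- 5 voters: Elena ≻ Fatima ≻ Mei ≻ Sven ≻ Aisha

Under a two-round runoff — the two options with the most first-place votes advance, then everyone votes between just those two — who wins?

Round 1 first-place votes: Fatima 0, Sven 55, Elena 5, Mei 30, Aisha 0.
Sven and Mei advance.
Runoff: Sven is preferred to Mei by 55 voters; Mei by 35.
Sven wins the runoff.

Sven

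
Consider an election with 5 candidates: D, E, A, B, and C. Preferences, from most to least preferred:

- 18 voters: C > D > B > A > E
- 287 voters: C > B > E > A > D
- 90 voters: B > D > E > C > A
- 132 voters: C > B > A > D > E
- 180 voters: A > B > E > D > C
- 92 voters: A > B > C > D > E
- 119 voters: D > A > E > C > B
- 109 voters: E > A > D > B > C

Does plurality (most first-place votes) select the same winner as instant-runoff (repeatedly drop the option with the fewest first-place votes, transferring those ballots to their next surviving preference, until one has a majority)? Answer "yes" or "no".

Plurality — first-place votes: D 119, E 109, A 272, B 90, C 437. Winner: C.
Instant-runoff — R1 D 119, E 109, A 272, B 90, C 437 (B out); R2 D 209, E 109, A 272, C 437 (E out); R3 D 209, A 381, C 437 (D out); R4 A 500, C 527 (C winner). Winner: C.
The two methods agree.

yes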